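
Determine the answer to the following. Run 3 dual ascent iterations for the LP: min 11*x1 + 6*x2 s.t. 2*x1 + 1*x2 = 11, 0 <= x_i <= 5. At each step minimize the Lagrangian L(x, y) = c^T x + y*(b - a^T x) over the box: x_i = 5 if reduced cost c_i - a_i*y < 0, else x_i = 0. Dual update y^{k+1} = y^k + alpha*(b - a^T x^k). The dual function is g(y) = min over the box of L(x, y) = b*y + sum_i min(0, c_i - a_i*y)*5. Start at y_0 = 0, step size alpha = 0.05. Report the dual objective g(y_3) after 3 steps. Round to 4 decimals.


Dual ascent for LP: min 11*x1 + 6*x2, 2*x1 + 1*x2 = 11, 0 <= x_i <= 5
Step 1: y^k = 0.0, reduced costs: (11.0, 6.0)
  x^k = (0.0, 0.0), subgradient = b - a^T x = 11.0
  y^{k+1} = 0.0 + 0.05*11.0 = 0.55
Step 2: y^k = 0.55, reduced costs: (9.9, 5.45)
  x^k = (0.0, 0.0), subgradient = b - a^T x = 11.0
  y^{k+1} = 0.55 + 0.05*11.0 = 1.1
Step 3: y^k = 1.1, reduced costs: (8.8, 4.9)
  x^k = (0.0, 0.0), subgradient = b - a^T x = 11.0
  y^{k+1} = 1.1 + 0.05*11.0 = 1.65
Dual objective at y_3 = 1.65: reduced costs (7.7, 4.35), box minimizer x = (0.0, 0.0)
g(y_3) = b*y + (c1 - a1*y)*x1 + (c2 - a2*y)*x2 = 11*1.65 + 7.7*0.0 + 4.35*0.0 = 18.15 + 0.0 + 0.0 = 18.15


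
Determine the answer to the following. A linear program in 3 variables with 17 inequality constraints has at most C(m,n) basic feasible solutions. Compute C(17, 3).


Each vertex corresponds to some choice of n active constraints out of m, so the number of vertices is at most C(m, n) = m! / (n!(m-n)!).
m = 17, n = 3
Numerator: 17 * 16 * 15
Denominator: 3! = 6
C(17, 3) = 680


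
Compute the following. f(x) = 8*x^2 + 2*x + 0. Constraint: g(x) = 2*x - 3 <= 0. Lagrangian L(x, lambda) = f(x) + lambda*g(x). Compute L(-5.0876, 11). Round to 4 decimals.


Step 1: Evaluate f(x).
f(-5.0876) = 8*(-5.0876)^2 + 2*(-5.0876) + 0 = 196.8942
Step 2: Evaluate g(x).
g(-5.0876) = 2*-5.0876 - 3 = -13.1752
Step 3: Compute Lagrangian.
L = 196.8942 + 11*-13.1752 = 51.967


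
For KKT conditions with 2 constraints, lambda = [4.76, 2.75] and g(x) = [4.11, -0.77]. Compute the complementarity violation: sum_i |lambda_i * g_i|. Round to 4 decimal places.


KKT complementary slackness check:
lambda_1 * g_1 = 4.76 * 4.11 = 19.5636
lambda_2 * g_2 = 2.75 * -0.77 = -2.1175
Total violation = 19.5636 + 2.1175 = 21.6811


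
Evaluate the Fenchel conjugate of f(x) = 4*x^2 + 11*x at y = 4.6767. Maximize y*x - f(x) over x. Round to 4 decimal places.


f*(y) = sup_x {y*x - a*x^2 - b*x} = sup_x {(y-b)*x - a*x^2}
FOC: (y - b) - 2a*x = 0 => x* = (y - b)/(2a)
x* = (4.6767 - 11)/(2*4) = -0.7904
f*(4.6767) = (y-b)^2/(4a) = (4.6767 - 11)^2/(4*4)
= 39.9841/16 = 2.499


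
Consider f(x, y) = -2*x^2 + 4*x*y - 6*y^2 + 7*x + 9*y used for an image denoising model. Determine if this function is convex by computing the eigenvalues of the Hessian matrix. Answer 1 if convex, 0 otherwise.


The Hessian of f(x,y) = -2*x^2 + 4*x*y - 6*y^2 + 7*x + 9*y is:
H = [[-4, 4], [4, -12]]
Trace = -4 - 12 = -16
Determinant = -4*-12 - (4)^2 = 32
Discriminant = (-16)^2 - 4*32 = 128.0
Eigenvalues: lambda_1 = -13.6569, lambda_2 = -2.3431
The function is not convex.

0


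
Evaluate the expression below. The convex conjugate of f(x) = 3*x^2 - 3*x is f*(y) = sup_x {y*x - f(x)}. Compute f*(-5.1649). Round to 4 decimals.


f*(y) = sup_x {y*x - a*x^2 - b*x} = sup_x {(y-b)*x - a*x^2}
FOC: (y - b) - 2a*x = 0 => x* = (y - b)/(2a)
x* = (-5.1649 + 3)/(2*3) = -0.3608
f*(-5.1649) = (y-b)^2/(4a) = (-5.1649 + 3)^2/(4*3)
= 4.6868/12 = 0.3906


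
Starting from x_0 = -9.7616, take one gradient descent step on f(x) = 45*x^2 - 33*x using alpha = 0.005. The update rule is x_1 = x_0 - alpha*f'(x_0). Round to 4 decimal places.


We compute the gradient at x_0 and apply the update.
f'(x) = 90*x - 33
f'(-9.7616) = 90*-9.7616 - 33 = -911.544
x_1 = -9.7616 - 0.005*-911.544 = -5.2039


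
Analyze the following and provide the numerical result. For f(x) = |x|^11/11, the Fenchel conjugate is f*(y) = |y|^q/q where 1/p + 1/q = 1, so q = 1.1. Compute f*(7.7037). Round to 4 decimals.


The conjugate exponent q satisfies 1/p + 1/q = 1.
p = 11, so q = 11/(11 - 1) = 1.1
|y|^q = 7.7037^1.1 = 9.4486
f*(7.7037) = 9.4486 / 1.1 = 8.5897


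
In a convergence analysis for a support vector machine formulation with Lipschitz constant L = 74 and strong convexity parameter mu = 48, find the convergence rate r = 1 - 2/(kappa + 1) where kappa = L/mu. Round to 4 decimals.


Step 1: Compute the condition number.
kappa = L/mu = 74/48 = 1.5417
Step 2: Compute the convergence rate.
r = 1 - 2/(kappa + 1) = 1 - 2*mu/(L + mu) = (L - mu)/(L + mu) = 26/122 = 0.2131


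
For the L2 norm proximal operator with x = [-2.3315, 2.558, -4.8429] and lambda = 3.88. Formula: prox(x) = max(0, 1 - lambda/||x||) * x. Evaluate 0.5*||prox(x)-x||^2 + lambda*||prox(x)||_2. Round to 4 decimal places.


Step 1: Compute ||x||.
||x|| = 5.9526
Step 2: Compute scaling factor.
scale = max(0, 1 - 3.88/5.9526) = 0.3482
Step 3: prox(x) = [-0.8118, 0.8906, -1.6862]
||prox(x)|| = 2.0726
Step 4: Proximal objective.
0.5*||prox-x||^2 = 7.5272
lambda*||prox|| = 8.0417
Total = 15.5687


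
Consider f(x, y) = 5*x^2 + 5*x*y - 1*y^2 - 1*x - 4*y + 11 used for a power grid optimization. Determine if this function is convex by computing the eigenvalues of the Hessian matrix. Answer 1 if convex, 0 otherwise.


The Hessian of f(x,y) = 5*x^2 + 5*x*y - 1*y^2 - 1*x - 4*y + 11 is:
H = [[10, 5], [5, -2]]
Trace = 10 - 2 = 8
Determinant = 10*-2 - (5)^2 = -45
Discriminant = (8)^2 - 4*-45 = 244.0
Eigenvalues: lambda_1 = -3.8102, lambda_2 = 11.8102
The function is not convex.

0


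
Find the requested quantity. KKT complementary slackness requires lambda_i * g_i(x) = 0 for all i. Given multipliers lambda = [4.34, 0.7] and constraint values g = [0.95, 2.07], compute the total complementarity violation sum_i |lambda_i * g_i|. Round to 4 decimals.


KKT complementary slackness check:
lambda_1 * g_1 = 4.34 * 0.95 = 4.123
lambda_2 * g_2 = 0.7 * 2.07 = 1.449
Total violation = 4.123 + 1.449 = 5.572


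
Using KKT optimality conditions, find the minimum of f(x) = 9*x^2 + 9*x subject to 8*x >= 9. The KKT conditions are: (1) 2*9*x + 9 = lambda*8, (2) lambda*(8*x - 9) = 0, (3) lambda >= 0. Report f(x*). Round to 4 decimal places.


Step 1: Try lambda = 0 (constraint inactive).
x_unc = -9/(2*9) = -0.5
Check: 8*-0.5 = -4.0 < 9 -- violated!
Step 2: Constraint must be active: 8*x = 9
x* = 9/8 = 1.125
lambda = (2*9*1.125 + 9)/8 = 3.6563
Step 3: Compute optimal value.
f(x*) = 9*1.125^2 + 9*1.125 = 21.5156


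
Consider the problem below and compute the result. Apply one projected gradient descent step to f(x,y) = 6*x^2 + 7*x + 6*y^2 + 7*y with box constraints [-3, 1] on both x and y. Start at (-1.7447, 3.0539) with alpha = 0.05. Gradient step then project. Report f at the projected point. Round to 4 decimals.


Step 1: Compute gradient at (-1.7447, 3.0539).
grad_x = 2*6*-1.7447 + 7 = -13.9364
grad_y = 2*6*3.0539 + 7 = 43.6468
Step 2: Gradient step.
x_raw = -1.7447 - 0.05*-13.9364 = -1.0479
y_raw = 3.0539 - 0.05*43.6468 = 0.8716
Step 3: Project onto [-3, 1].
x_proj = clip(-1.0479) = -1.0479
y_proj = clip(0.8716) = 0.8716
Step 4: Evaluate f.
f(-1.0479, 0.8716) = 9.9118


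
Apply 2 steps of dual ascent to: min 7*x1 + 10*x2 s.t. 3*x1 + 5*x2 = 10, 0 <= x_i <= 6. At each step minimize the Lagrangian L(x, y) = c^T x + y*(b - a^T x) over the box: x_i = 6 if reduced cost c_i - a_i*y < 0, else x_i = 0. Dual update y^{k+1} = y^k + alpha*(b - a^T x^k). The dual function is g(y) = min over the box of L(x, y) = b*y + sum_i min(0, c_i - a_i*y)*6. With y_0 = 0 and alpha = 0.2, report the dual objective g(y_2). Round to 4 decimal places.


Dual ascent for LP: min 7*x1 + 10*x2, 3*x1 + 5*x2 = 10, 0 <= x_i <= 6
Step 1: y^k = 0.0, reduced costs: (7.0, 10.0)
  x^k = (0.0, 0.0), subgradient = b - a^T x = 10.0
  y^{k+1} = 0.0 + 0.2*10.0 = 2.0
Step 2: y^k = 2.0, reduced costs: (1.0, 0.0)
  x^k = (0.0, 0.0), subgradient = b - a^T x = 10.0
  y^{k+1} = 2.0 + 0.2*10.0 = 4.0
Dual objective at y_2 = 4.0: reduced costs (-5.0, -10.0), box minimizer x = (6.0, 6.0)
g(y_2) = b*y + (c1 - a1*y)*x1 + (c2 - a2*y)*x2 = 10*4.0 + (-5.0)*6.0 + (-10.0)*6.0 = 40.0 - 30.0 - 60.0 = -50.0


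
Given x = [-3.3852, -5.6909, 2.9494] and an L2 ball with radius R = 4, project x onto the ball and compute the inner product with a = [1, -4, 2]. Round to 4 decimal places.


Step 1: Compute ||x|| (intermediates to 6 decimals).
||x|| = sqrt((-3.3852)^2 + (-5.6909)^2 + 2.9494^2) = 7.248785
Step 2: Project.
Since ||x|| > R, scale = R/||x|| = 4/7.248785 = 0.551817, proj(x) = scale * x
proj(x) = [-1.868011, -3.140335, 1.627529]
Step 3: Dot product.
a^T * proj(x) = 1*(-1.868011) - 4*(-3.140335) + 2*1.627529 = 13.9484


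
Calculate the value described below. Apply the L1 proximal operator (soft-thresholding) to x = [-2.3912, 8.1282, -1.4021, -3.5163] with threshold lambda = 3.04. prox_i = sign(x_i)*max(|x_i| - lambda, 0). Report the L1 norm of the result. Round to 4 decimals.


Soft-thresholding with lambda = 3.04:
prox(-2.3912) = sign(-2.3912)*max(|-2.3912| - 3.04, 0) = 0.0
prox(8.1282) = sign(8.1282)*max(|8.1282| - 3.04, 0) = 5.0882
prox(-1.4021) = sign(-1.4021)*max(|-1.4021| - 3.04, 0) = 0.0
prox(-3.5163) = sign(-3.5163)*max(|-3.5163| - 3.04, 0) = -0.4763
prox(x) = [0.0, 5.0882, 0.0, -0.4763]
||prox(x)||_1 = 0.0 + 5.0882 + 0.0 + 0.4763 = 5.5645


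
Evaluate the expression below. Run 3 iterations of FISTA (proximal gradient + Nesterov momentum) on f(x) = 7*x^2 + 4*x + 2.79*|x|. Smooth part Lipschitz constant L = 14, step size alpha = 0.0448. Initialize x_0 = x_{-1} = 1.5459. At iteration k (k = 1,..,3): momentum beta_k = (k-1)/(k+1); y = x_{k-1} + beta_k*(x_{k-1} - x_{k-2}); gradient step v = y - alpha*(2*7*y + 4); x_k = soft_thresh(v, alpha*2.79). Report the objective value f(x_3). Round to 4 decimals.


FISTA on f(x) = 7*x^2 + 4*x + 2.79*|x|
L = 14, alpha = 0.0448
Iteration 1: beta = 0.0, y = 1.5459 + 0.0*(1.5459 - 1.5459) = 1.5459
  grad(y) = 25.6426, v = y - alpha*grad = 0.3971
  prox(v) = soft_thresh(0.3971, 0.125) = 0.2721
Iteration 2: beta = 0.3333, y = 0.2721 + 0.3333*(0.2721 - 1.5459) = -0.1525
  grad(y) = 1.8654, v = y - alpha*grad = -0.236
  prox(v) = soft_thresh(-0.236, 0.125) = -0.1111
Iteration 3: beta = 0.5, y = -0.1111 + 0.5*(-0.1111 - 0.2721) = -0.3026
  grad(y) = -0.2369, v = y - alpha*grad = -0.292
  prox(v) = soft_thresh(-0.292, 0.125) = -0.167
f(x_3) = 7*(-0.167)^2 + 4*(-0.167) + 2.79*|-0.167| = -0.0068


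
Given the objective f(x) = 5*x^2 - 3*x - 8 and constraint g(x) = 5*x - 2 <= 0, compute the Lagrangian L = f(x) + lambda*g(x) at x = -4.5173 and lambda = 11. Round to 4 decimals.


Step 1: Evaluate f(x).
f(-4.5173) = 5*(-4.5173)^2 - 3*(-4.5173) - 8 = 107.5819
Step 2: Evaluate g(x).
g(-4.5173) = 5*-4.5173 - 2 = -24.5865
Step 3: Compute Lagrangian.
L = 107.5819 + 11*-24.5865 = -162.8696


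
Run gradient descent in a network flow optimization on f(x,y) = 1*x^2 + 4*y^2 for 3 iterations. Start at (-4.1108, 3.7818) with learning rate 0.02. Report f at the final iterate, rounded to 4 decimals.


Gradient descent on f(x,y) = 1*x^2 + 4*y^2.
Starting point: (-4.1108, 3.7818), alpha = 0.02
Step 1: grad_x = 2*1*-4.1108 = -8.2216, grad_y = 2*4*3.7818 = 30.2544
  x_1 = -4.1108 - 0.02*-8.2216 = -3.9464
  y_1 = 3.7818 - 0.02*30.2544 = 3.1767
Step 2: grad_x = 2*1*-3.9464 = -7.8927, grad_y = 2*4*3.1767 = 25.4137
  x_2 = -3.9464 - 0.02*-7.8927 = -3.7885
  y_2 = 3.1767 - 0.02*25.4137 = 2.6684
Step 3: grad_x = 2*1*-3.7885 = -7.577, grad_y = 2*4*2.6684 = 21.3475
  x_3 = -3.7885 - 0.02*-7.577 = -3.637
  y_3 = 2.6684 - 0.02*21.3475 = 2.2415
f(-3.637, 2.2415) = 1*(-3.637)^2 + 4*2.2415^2 = 33.3246


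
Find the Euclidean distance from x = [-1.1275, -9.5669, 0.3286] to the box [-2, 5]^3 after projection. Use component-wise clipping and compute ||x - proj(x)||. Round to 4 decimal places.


Project each component onto [-2, 5].
clip(-1.1275) = -1.1275, clip(-9.5669) = -2.0, clip(0.3286) = 0.3286
Projection = [-1.1275, -2.0, 0.3286]
Squared diffs: [0.0, 57.258, 0.0]
Distance = sqrt(57.258) = 7.5669


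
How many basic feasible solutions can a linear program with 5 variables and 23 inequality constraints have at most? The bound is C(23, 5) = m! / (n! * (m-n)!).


Each vertex corresponds to some choice of n active constraints out of m, so the number of vertices is at most C(m, n) = m! / (n!(m-n)!).
m = 23, n = 5
Numerator: 23 * 22 * 21 * 20 * 19
Denominator: 5! = 120
C(23, 5) = 33649


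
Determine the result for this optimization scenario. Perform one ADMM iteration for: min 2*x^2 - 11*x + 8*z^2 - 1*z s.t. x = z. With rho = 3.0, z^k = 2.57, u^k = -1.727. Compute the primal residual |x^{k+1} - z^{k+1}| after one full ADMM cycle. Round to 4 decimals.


ADMM iteration with rho = 3.0, z^k = 2.57, u^k = -1.727
Step 1: x-update.
Minimize 2*x^2 - 11*x + (3.0/2)*(x - 2.57 - 1.727)^2
FOC: (2*2 + 3.0)*x = 11 + 3.0*(2.57 + 1.727)
x^{k+1} = 3.413
Step 2: z-update.
Minimize 8*z^2 - 1*z + (3.0/2)*(3.413 - z - 1.727)^2
FOC: (2*8 + 3.0)*z = 1 + 3.0*(3.413 - 1.727)
z^{k+1} = 0.3188
Step 3: u-update.
u^{k+1} = -1.727 + 3.413 - 0.3188 = 1.3672
Step 4: Primal residual = |3.413 - 0.3188| = 3.0942


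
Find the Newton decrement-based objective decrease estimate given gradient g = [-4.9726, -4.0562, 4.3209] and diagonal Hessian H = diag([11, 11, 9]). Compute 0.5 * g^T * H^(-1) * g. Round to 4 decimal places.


Step 1: H is diagonal, so H^(-1) * g = [-0.4521, -0.3687, 0.4801].
Step 2: g^T H^(-1) g = sum_i g_i^2 / H_ii
  = (-4.9726)^2/11 + (-4.0562)^2/11 + (4.3209)^2/9
  = 2.2479 + 1.4957 + 2.0745 = 5.8181
Step 3: Objective decrease = 0.5 * g^T H^(-1) g = 2.909


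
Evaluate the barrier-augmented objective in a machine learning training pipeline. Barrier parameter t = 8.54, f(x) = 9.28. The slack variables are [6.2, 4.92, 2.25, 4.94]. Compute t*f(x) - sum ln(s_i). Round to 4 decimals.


Step 1: Compute log-barrier.
ln values: [1.8245, 1.5933, 0.8109, 1.5974]
phi = -(1.8245 + 1.5933 + 0.8109 + 1.5974) = -5.8262
Step 2: Compute augmented objective.
t*f(x) = 8.54*9.28 = 79.2512
Total = 79.2512 - 5.8262 = 73.425


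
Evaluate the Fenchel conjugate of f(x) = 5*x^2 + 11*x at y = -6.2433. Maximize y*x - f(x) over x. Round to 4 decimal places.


f*(y) = sup_x {y*x - a*x^2 - b*x} = sup_x {(y-b)*x - a*x^2}
FOC: (y - b) - 2a*x = 0 => x* = (y - b)/(2a)
x* = (-6.2433 - 11)/(2*5) = -1.7243
f*(-6.2433) = (y-b)^2/(4a) = (-6.2433 - 11)^2/(4*5)
= 297.3314/20 = 14.8666


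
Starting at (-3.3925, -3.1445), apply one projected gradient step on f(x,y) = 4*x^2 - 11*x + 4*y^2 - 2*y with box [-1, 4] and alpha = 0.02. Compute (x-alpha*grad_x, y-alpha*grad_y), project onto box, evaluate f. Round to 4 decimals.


Step 1: Compute gradient at (-3.3925, -3.1445).
grad_x = 2*4*-3.3925 - 11 = -38.14
grad_y = 2*4*-3.1445 - 2 = -27.156
Step 2: Gradient step.
x_raw = -3.3925 - 0.02*-38.14 = -2.6297
y_raw = -3.1445 - 0.02*-27.156 = -2.6014
Step 3: Project onto [-1, 4].
x_proj = clip(-2.6297) = -1.0
y_proj = clip(-2.6014) = -1.0
Step 4: Evaluate f.
f(-1.0, -1.0) = 21.0


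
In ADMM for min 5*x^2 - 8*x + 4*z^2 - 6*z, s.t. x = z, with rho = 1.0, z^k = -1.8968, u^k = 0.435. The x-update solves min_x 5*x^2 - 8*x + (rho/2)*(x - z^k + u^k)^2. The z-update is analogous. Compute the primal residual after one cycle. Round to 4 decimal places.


ADMM iteration with rho = 1.0, z^k = -1.8968, u^k = 0.435
Step 1: x-update.
Minimize 5*x^2 - 8*x + (1.0/2)*(x + 1.8968 + 0.435)^2
FOC: (2*5 + 1.0)*x = 8 + 1.0*(-1.8968 - 0.435)
x^{k+1} = 0.5153
Step 2: z-update.
Minimize 4*z^2 - 6*z + (1.0/2)*(0.5153 - z + 0.435)^2
FOC: (2*4 + 1.0)*z = 6 + 1.0*(0.5153 + 0.435)
z^{k+1} = 0.7723
Step 3: u-update.
u^{k+1} = 0.435 + 0.5153 - 0.7723 = 0.178
Step 4: Primal residual = |0.5153 - 0.7723| = 0.257


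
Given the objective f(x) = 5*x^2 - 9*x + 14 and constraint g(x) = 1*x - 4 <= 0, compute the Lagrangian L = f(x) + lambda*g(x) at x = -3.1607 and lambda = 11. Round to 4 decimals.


Step 1: Evaluate f(x).
f(-3.1607) = 5*(-3.1607)^2 - 9*(-3.1607) + 14 = 92.3964
Step 2: Evaluate g(x).
g(-3.1607) = 1*-3.1607 - 4 = -7.1607
Step 3: Compute Lagrangian.
L = 92.3964 + 11*-7.1607 = 13.6287


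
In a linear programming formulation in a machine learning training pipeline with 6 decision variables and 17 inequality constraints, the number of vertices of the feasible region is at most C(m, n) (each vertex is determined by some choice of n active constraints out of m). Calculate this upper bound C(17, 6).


Each vertex corresponds to some choice of n active constraints out of m, so the number of vertices is at most C(m, n) = m! / (n!(m-n)!).
m = 17, n = 6
Numerator: 17 * 16 * 15 * 14 * 13 * 12
Denominator: 6! = 720
C(17, 6) = 12376


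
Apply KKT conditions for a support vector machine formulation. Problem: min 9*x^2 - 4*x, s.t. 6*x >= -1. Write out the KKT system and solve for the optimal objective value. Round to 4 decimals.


Step 1: Try lambda = 0 (constraint inactive).
Stationarity: 2*9*x - 4 = 0
x* = 4/(2*9) = 2/9 = 0.2222 (rounded; the exact value 2/9 is used below)
Check constraint: 6*0.2222 = 1.3332 >= -1 -- satisfied.
Step 2: Compute optimal value.
f(x*) = 9*(2/9)^2 - 4*(2/9) = -0.4444


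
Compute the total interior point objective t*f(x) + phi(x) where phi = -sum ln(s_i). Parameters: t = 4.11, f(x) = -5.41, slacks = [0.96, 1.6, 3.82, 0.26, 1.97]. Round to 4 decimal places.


Step 1: Compute log-barrier.
ln values: [-0.0408, 0.47, 1.3403, -1.3471, 0.678]
phi = -(-0.0408 + 0.47 + 1.3403 - 1.3471 + 0.678) = -1.1004
Step 2: Compute augmented objective.
t*f(x) = 4.11*-5.41 = -22.2351
Total = -22.2351 - 1.1004 = -23.3355


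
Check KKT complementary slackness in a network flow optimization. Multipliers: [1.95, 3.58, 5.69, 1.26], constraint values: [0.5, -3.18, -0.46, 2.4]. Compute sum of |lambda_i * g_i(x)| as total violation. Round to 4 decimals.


KKT complementary slackness check:
lambda_1 * g_1 = 1.95 * 0.5 = 0.975
lambda_2 * g_2 = 3.58 * -3.18 = -11.3844
lambda_3 * g_3 = 5.69 * -0.46 = -2.6174
lambda_4 * g_4 = 1.26 * 2.4 = 3.024
Total violation = 0.975 + 11.3844 + 2.6174 + 3.024 = 18.0008


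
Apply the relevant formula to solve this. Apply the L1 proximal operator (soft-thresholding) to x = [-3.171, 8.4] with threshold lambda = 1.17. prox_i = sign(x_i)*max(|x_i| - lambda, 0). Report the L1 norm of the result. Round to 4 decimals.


Soft-thresholding with lambda = 1.17:
prox(-3.171) = sign(-3.171)*max(|-3.171| - 1.17, 0) = -2.001
prox(8.4) = sign(8.4)*max(|8.4| - 1.17, 0) = 7.23
prox(x) = [-2.001, 7.23]
||prox(x)||_1 = 2.001 + 7.23 = 9.231


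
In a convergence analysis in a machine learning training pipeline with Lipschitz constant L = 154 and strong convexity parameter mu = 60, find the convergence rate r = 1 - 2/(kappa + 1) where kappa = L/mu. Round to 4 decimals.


Step 1: Compute the condition number.
kappa = L/mu = 154/60 = 2.5667
Step 2: Compute the convergence rate.
r = 1 - 2/(kappa + 1) = 1 - 2*mu/(L + mu) = (L - mu)/(L + mu) = 94/214 = 0.4393


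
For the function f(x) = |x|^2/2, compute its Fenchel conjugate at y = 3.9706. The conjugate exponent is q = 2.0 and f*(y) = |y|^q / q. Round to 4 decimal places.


The conjugate exponent q satisfies 1/p + 1/q = 1.
p = 2, so q = 2/(2 - 1) = 2.0
|y|^q = 3.9706^2.0 = 15.7657
f*(3.9706) = 15.7657 / 2.0 = 7.8828


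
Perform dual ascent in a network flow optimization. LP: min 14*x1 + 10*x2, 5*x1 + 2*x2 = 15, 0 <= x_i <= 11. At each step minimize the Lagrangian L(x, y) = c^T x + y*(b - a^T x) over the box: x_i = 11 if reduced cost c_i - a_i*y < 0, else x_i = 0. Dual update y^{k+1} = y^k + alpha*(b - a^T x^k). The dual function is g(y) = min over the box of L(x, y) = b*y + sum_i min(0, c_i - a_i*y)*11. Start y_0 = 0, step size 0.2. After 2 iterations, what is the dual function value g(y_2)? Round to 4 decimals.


Dual ascent for LP: min 14*x1 + 10*x2, 5*x1 + 2*x2 = 15, 0 <= x_i <= 11
Step 1: y^k = 0.0, reduced costs: (14.0, 10.0)
  x^k = (0.0, 0.0), subgradient = b - a^T x = 15.0
  y^{k+1} = 0.0 + 0.2*15.0 = 3.0
Step 2: y^k = 3.0, reduced costs: (-1.0, 4.0)
  x^k = (11.0, 0.0), subgradient = b - a^T x = -40.0
  y^{k+1} = 3.0 + 0.2*-40.0 = -5.0
Dual objective at y_2 = -5.0: reduced costs (39.0, 20.0), box minimizer x = (0.0, 0.0)
g(y_2) = b*y + (c1 - a1*y)*x1 + (c2 - a2*y)*x2 = 15*(-5.0) + 39.0*0.0 + 20.0*0.0 = -75.0 + 0.0 + 0.0 = -75.0


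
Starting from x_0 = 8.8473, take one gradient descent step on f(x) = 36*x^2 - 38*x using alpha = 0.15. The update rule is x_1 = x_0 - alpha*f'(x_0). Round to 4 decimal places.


We compute the gradient at x_0 and apply the update.
f'(x) = 72*x - 38
f'(8.8473) = 72*8.8473 - 38 = 599.0056
x_1 = 8.8473 - 0.15*599.0056 = -81.0035


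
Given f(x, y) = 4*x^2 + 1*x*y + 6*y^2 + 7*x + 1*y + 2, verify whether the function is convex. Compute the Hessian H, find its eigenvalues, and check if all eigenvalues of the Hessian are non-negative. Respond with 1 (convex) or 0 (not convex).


The Hessian of f(x,y) = 4*x^2 + 1*x*y + 6*y^2 + 7*x + 1*y + 2 is:
H = [[8, 1], [1, 12]]
Trace = 8 + 12 = 20
Determinant = 8*12 - (1)^2 = 95
Discriminant = (20)^2 - 4*95 = 20.0
Eigenvalues: lambda_1 = 7.7639, lambda_2 = 12.2361
The function is convex.

1


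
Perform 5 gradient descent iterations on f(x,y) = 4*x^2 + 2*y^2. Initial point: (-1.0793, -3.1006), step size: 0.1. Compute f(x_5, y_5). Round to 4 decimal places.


Gradient descent on f(x,y) = 4*x^2 + 2*y^2.
Starting point: (-1.0793, -3.1006), alpha = 0.1
Step 1: grad_x = 2*4*-1.0793 = -8.6344, grad_y = 2*2*-3.1006 = -12.4024
  x_1 = -1.0793 - 0.1*-8.6344 = -0.2159
  y_1 = -3.1006 - 0.1*-12.4024 = -1.8604
Step 2: grad_x = 2*4*-0.2159 = -1.7269, grad_y = 2*2*-1.8604 = -7.4414
  x_2 = -0.2159 - 0.1*-1.7269 = -0.0432
  y_2 = -1.8604 - 0.1*-7.4414 = -1.1162
Step 3: grad_x = 2*4*-0.0432 = -0.3454, grad_y = 2*2*-1.1162 = -4.4649
  x_3 = -0.0432 - 0.1*-0.3454 = -0.0086
  y_3 = -1.1162 - 0.1*-4.4649 = -0.6697
Step 4: grad_x = 2*4*-0.0086 = -0.0691, grad_y = 2*2*-0.6697 = -2.6789
  x_4 = -0.0086 - 0.1*-0.0691 = -0.0017
  y_4 = -0.6697 - 0.1*-2.6789 = -0.4018
Step 5: grad_x = 2*4*-0.0017 = -0.0138, grad_y = 2*2*-0.4018 = -1.6074
  x_5 = -0.0017 - 0.1*-0.0138 = -0.0003
  y_5 = -0.4018 - 0.1*-1.6074 = -0.2411
f(-0.0003, -0.2411) = 4*(-0.0003)^2 + 2*(-0.2411)^2 = 0.1163


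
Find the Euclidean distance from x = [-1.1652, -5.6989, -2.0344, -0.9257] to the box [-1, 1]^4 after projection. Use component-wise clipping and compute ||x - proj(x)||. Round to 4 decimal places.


Project each component onto [-1, 1].
clip(-1.1652) = -1.0, clip(-5.6989) = -1.0, clip(-2.0344) = -1.0, clip(-0.9257) = -0.9257
Projection = [-1.0, -1.0, -1.0, -0.9257]
Squared diffs: [0.0273, 22.0797, 1.07, 0.0]
Distance = sqrt(23.177) = 4.8142


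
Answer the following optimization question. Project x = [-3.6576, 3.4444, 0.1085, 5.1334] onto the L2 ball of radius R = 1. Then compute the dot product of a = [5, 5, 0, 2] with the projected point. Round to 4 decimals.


Step 1: Compute ||x|| (intermediates to 6 decimals).
||x|| = sqrt((-3.6576)^2 + 3.4444^2 + 0.1085^2 + 5.1334^2) = 7.183697
Step 2: Project.
Since ||x|| > R, scale = R/||x|| = 1/7.183697 = 0.139204, proj(x) = scale * x
proj(x) = [-0.509153, 0.479474, 0.015104, 0.71459]
Step 3: Dot product.
a^T * proj(x) = 5*(-0.509153) + 5*0.479474 + 0*0.015104 + 2*0.71459 = 1.2808


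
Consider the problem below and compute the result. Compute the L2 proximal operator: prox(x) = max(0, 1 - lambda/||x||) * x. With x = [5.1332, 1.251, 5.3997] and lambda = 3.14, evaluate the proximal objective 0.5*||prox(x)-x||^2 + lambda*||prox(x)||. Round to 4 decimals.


Step 1: Compute ||x||.
||x|| = 7.5546
Step 2: Compute scaling factor.
scale = max(0, 1 - 3.14/7.5546) = 0.5844
Step 3: prox(x) = [2.9996, 0.731, 3.1554]
||prox(x)|| = 4.4146
Step 4: Proximal objective.
0.5*||prox-x||^2 = 4.9298
lambda*||prox|| = 13.8618
Total = 18.7915


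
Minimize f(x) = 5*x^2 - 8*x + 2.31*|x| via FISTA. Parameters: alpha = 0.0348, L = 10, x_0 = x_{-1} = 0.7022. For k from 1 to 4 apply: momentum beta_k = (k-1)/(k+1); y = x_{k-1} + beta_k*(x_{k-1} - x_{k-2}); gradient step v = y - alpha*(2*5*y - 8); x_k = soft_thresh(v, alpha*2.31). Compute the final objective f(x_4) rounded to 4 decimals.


FISTA on f(x) = 5*x^2 - 8*x + 2.31*|x|
L = 10, alpha = 0.0348
Iteration 1: beta = 0.0, y = 0.7022 + 0.0*(0.7022 - 0.7022) = 0.7022
  grad(y) = -0.978, v = y - alpha*grad = 0.7362
  prox(v) = soft_thresh(0.7362, 0.0804) = 0.6558
Iteration 2: beta = 0.3333, y = 0.6558 + 0.3333*(0.6558 - 0.7022) = 0.6404
  grad(y) = -1.596, v = y - alpha*grad = 0.6959
  prox(v) = soft_thresh(0.6959, 0.0804) = 0.6155
Iteration 3: beta = 0.5, y = 0.6155 + 0.5*(0.6155 - 0.6558) = 0.5954
  grad(y) = -2.046, v = y - alpha*grad = 0.6666
  prox(v) = soft_thresh(0.6666, 0.0804) = 0.5862
Iteration 4: beta = 0.6, y = 0.5862 + 0.6*(0.5862 - 0.6155) = 0.5686
  grad(y) = -2.3139, v = y - alpha*grad = 0.6491
  prox(v) = soft_thresh(0.6491, 0.0804) = 0.5687
f(x_4) = 5*0.5687^2 - 8*0.5687 + 2.31*|0.5687| = -1.6188


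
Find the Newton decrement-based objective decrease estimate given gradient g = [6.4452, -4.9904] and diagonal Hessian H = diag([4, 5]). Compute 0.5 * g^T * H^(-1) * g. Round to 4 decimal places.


Step 1: H is diagonal, so H^(-1) * g = [1.6113, -0.9981].
Step 2: g^T H^(-1) g = sum_i g_i^2 / H_ii
  = (6.4452)^2/4 + (-4.9904)^2/5
  = 10.3852 + 4.9808 = 15.366
Step 3: Objective decrease = 0.5 * g^T H^(-1) g = 7.683


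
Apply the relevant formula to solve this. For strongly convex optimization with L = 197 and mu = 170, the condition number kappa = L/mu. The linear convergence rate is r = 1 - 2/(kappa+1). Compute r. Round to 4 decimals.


Step 1: Compute the condition number.
kappa = L/mu = 197/170 = 1.1588
Step 2: Compute the convergence rate.
r = 1 - 2/(kappa + 1) = 1 - 2*mu/(L + mu) = (L - mu)/(L + mu) = 27/367 = 0.0736


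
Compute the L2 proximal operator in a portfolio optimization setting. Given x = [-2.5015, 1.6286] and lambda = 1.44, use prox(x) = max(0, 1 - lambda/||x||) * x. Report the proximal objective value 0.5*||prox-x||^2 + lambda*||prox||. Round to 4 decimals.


Step 1: Compute ||x||.
||x|| = 2.9849
Step 2: Compute scaling factor.
scale = max(0, 1 - 1.44/2.9849) = 0.5176
Step 3: prox(x) = [-1.2947, 0.8429]
||prox(x)|| = 1.5449
Step 4: Proximal objective.
0.5*||prox-x||^2 = 1.0368
lambda*||prox|| = 2.2247
Total = 3.2615


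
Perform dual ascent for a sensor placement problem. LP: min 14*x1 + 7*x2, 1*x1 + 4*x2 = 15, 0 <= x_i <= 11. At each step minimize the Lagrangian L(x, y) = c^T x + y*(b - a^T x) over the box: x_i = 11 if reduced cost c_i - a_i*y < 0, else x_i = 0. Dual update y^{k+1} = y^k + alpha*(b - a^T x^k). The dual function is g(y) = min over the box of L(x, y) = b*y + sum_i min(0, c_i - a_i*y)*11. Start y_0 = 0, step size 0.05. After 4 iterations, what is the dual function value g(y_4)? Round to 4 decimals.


Dual ascent for LP: min 14*x1 + 7*x2, 1*x1 + 4*x2 = 15, 0 <= x_i <= 11
Step 1: y^k = 0.0, reduced costs: (14.0, 7.0)
  x^k = (0.0, 0.0), subgradient = b - a^T x = 15.0
  y^{k+1} = 0.0 + 0.05*15.0 = 0.75
Step 2: y^k = 0.75, reduced costs: (13.25, 4.0)
  x^k = (0.0, 0.0), subgradient = b - a^T x = 15.0
  y^{k+1} = 0.75 + 0.05*15.0 = 1.5
Step 3: y^k = 1.5, reduced costs: (12.5, 1.0)
  x^k = (0.0, 0.0), subgradient = b - a^T x = 15.0
  y^{k+1} = 1.5 + 0.05*15.0 = 2.25
Step 4: y^k = 2.25, reduced costs: (11.75, -2.0)
  x^k = (0.0, 11.0), subgradient = b - a^T x = -29.0
  y^{k+1} = 2.25 + 0.05*-29.0 = 0.8
Dual objective at y_4 = 0.8: reduced costs (13.2, 3.8), box minimizer x = (0.0, 0.0)
g(y_4) = b*y + (c1 - a1*y)*x1 + (c2 - a2*y)*x2 = 15*0.8 + 13.2*0.0 + 3.8*0.0 = 12.0 + 0.0 + 0.0 = 12.0


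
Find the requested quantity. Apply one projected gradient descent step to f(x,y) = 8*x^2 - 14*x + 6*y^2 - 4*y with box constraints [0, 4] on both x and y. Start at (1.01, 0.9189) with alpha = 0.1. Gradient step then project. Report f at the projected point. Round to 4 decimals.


Step 1: Compute gradient at (1.01, 0.9189).
grad_x = 2*8*1.01 - 14 = 2.16
grad_y = 2*6*0.9189 - 4 = 7.0268
Step 2: Gradient step.
x_raw = 1.01 - 0.1*2.16 = 0.794
y_raw = 0.9189 - 0.1*7.0268 = 0.2162
Step 3: Project onto [0, 4].
x_proj = clip(0.794) = 0.794
y_proj = clip(0.2162) = 0.2162
Step 4: Evaluate f.
f(0.794, 0.2162) = -6.6569


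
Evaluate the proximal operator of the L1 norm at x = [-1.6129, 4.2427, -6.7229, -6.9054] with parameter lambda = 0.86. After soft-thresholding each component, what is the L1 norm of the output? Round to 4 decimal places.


Soft-thresholding with lambda = 0.86:
prox(-1.6129) = sign(-1.6129)*max(|-1.6129| - 0.86, 0) = -0.7529
prox(4.2427) = sign(4.2427)*max(|4.2427| - 0.86, 0) = 3.3827
prox(-6.7229) = sign(-6.7229)*max(|-6.7229| - 0.86, 0) = -5.8629
prox(-6.9054) = sign(-6.9054)*max(|-6.9054| - 0.86, 0) = -6.0454
prox(x) = [-0.7529, 3.3827, -5.8629, -6.0454]
||prox(x)||_1 = 0.7529 + 3.3827 + 5.8629 + 6.0454 = 16.0439


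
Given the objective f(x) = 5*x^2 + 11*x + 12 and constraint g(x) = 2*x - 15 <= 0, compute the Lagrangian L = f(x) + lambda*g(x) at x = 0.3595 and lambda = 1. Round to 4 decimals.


Step 1: Evaluate f(x).
f(0.3595) = 5*0.3595^2 + 11*0.3595 + 12 = 16.6007
Step 2: Evaluate g(x).
g(0.3595) = 2*0.3595 - 15 = -14.281
Step 3: Compute Lagrangian.
L = 16.6007 + 1*-14.281 = 2.3197


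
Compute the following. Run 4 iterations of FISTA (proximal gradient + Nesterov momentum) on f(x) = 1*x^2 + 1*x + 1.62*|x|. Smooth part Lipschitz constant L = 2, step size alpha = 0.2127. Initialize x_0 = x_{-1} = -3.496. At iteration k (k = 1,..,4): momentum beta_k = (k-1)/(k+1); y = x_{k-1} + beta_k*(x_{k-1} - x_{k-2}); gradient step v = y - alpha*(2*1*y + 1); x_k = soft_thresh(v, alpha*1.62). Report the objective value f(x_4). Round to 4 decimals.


FISTA on f(x) = 1*x^2 + 1*x + 1.62*|x|
L = 2, alpha = 0.2127
Iteration 1: beta = 0.0, y = -3.496 + 0.0*(-3.496 + 3.496) = -3.496
  grad(y) = -5.992, v = y - alpha*grad = -2.2215
  prox(v) = soft_thresh(-2.2215, 0.3446) = -1.8769
Iteration 2: beta = 0.3333, y = -1.8769 + 0.3333*(-1.8769 + 3.496) = -1.3372
  grad(y) = -1.6745, v = y - alpha*grad = -0.9811
  prox(v) = soft_thresh(-0.9811, 0.3446) = -0.6365
Iteration 3: beta = 0.5, y = -0.6365 + 0.5*(-0.6365 + 1.8769) = -0.0163
  grad(y) = 0.9674, v = y - alpha*grad = -0.2221
  prox(v) = soft_thresh(-0.2221, 0.3446) = 0.0
Iteration 4: beta = 0.6, y = 0.0 + 0.6*(0.0 + 0.6365) = 0.3819
  grad(y) = 1.7638, v = y - alpha*grad = 0.0067
  prox(v) = soft_thresh(0.0067, 0.3446) = 0.0
f(x_4) = 1*0.0^2 + 1*0.0 + 1.62*|0.0| = 0.0


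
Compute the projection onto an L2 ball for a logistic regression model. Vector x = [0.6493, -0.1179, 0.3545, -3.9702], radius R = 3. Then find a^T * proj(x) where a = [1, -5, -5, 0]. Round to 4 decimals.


Step 1: Compute ||x|| (intermediates to 6 decimals).
||x|| = sqrt(0.6493^2 + (-0.1179)^2 + 0.3545^2 + (-3.9702)^2) = 4.040254
Step 2: Project.
Since ||x|| > R, scale = R/||x|| = 3/4.040254 = 0.742528, proj(x) = scale * x
proj(x) = [0.482123, -0.087544, 0.263226, -2.947985]
Step 3: Dot product.
a^T * proj(x) = 1*0.482123 - 5*(-0.087544) - 5*0.263226 + 0*(-2.947985) = -0.3963


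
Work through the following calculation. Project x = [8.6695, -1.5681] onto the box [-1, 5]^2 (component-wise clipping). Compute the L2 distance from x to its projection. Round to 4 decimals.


Project each component onto [-1, 5].
clip(8.6695) = 5.0, clip(-1.5681) = -1.0
Projection = [5.0, -1.0]
Squared diffs: [13.4652, 0.3227]
Distance = sqrt(13.7879) = 3.7132


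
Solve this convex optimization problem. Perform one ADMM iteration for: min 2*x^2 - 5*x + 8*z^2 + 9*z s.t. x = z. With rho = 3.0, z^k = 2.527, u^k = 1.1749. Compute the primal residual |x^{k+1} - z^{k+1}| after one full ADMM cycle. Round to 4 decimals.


ADMM iteration with rho = 3.0, z^k = 2.527, u^k = 1.1749
Step 1: x-update.
Minimize 2*x^2 - 5*x + (3.0/2)*(x - 2.527 + 1.1749)^2
FOC: (2*2 + 3.0)*x = 5 + 3.0*(2.527 - 1.1749)
x^{k+1} = 1.2938
Step 2: z-update.
Minimize 8*z^2 + 9*z + (3.0/2)*(1.2938 - z + 1.1749)^2
FOC: (2*8 + 3.0)*z = -9 + 3.0*(1.2938 + 1.1749)
z^{k+1} = -0.0839
Step 3: u-update.
u^{k+1} = 1.1749 + 1.2938 + 0.0839 = 2.5526
Step 4: Primal residual = |1.2938 + 0.0839| = 1.3777


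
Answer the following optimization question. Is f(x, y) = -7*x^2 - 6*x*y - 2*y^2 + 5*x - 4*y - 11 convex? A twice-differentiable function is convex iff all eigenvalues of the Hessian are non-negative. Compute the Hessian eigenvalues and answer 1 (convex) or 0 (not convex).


The Hessian of f(x,y) = -7*x^2 - 6*x*y - 2*y^2 + 5*x - 4*y - 11 is:
H = [[-14, -6], [-6, -4]]
Trace = -14 - 4 = -18
Determinant = -14*-4 - (-6)^2 = 20
Discriminant = (-18)^2 - 4*20 = 244.0
Eigenvalues: lambda_1 = -16.8102, lambda_2 = -1.1898
The function is not convex.

0


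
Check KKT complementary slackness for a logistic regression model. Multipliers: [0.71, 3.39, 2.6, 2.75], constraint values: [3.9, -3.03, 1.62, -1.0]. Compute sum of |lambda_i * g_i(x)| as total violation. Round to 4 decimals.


KKT complementary slackness check:
lambda_1 * g_1 = 0.71 * 3.9 = 2.769
lambda_2 * g_2 = 3.39 * -3.03 = -10.2717
lambda_3 * g_3 = 2.6 * 1.62 = 4.212
lambda_4 * g_4 = 2.75 * -1.0 = -2.75
Total violation = 2.769 + 10.2717 + 4.212 + 2.75 = 20.0027


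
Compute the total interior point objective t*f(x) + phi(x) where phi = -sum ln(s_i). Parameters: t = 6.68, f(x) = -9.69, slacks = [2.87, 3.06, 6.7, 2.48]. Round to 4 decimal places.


Step 1: Compute log-barrier.
ln values: [1.0543, 1.1184, 1.9021, 0.9083]
phi = -(1.0543 + 1.1184 + 1.9021 + 0.9083) = -4.9831
Step 2: Compute augmented objective.
t*f(x) = 6.68*-9.69 = -64.7292
Total = -64.7292 - 4.9831 = -69.7123


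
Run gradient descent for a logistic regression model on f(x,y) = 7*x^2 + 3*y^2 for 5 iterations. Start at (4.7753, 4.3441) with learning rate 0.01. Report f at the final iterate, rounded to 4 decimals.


Gradient descent on f(x,y) = 7*x^2 + 3*y^2.
Starting point: (4.7753, 4.3441), alpha = 0.01
Step 1: grad_x = 2*7*4.7753 = 66.8542, grad_y = 2*3*4.3441 = 26.0646
  x_1 = 4.7753 - 0.01*66.8542 = 4.1068
  y_1 = 4.3441 - 0.01*26.0646 = 4.0835
Step 2: grad_x = 2*7*4.1068 = 57.4946, grad_y = 2*3*4.0835 = 24.5007
  x_2 = 4.1068 - 0.01*57.4946 = 3.5318
  y_2 = 4.0835 - 0.01*24.5007 = 3.8384
Step 3: grad_x = 2*7*3.5318 = 49.4454, grad_y = 2*3*3.8384 = 23.0307
  x_3 = 3.5318 - 0.01*49.4454 = 3.0374
  y_3 = 3.8384 - 0.01*23.0307 = 3.6081
Step 4: grad_x = 2*7*3.0374 = 42.523, grad_y = 2*3*3.6081 = 21.6488
  x_4 = 3.0374 - 0.01*42.523 = 2.6121
  y_4 = 3.6081 - 0.01*21.6488 = 3.3917
Step 5: grad_x = 2*7*2.6121 = 36.5698, grad_y = 2*3*3.3917 = 20.3499
  x_5 = 2.6121 - 0.01*36.5698 = 2.2464
  y_5 = 3.3917 - 0.01*20.3499 = 3.1882
f(2.2464, 3.1882) = 7*2.2464^2 + 3*3.1882^2 = 65.8181


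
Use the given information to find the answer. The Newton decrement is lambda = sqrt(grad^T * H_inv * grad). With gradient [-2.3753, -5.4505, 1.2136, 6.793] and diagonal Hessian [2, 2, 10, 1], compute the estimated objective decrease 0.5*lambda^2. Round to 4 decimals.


Step 1: H is diagonal, so H^(-1) * g = [-1.1877, -2.7253, 0.1214, 6.793].
Step 2: g^T H^(-1) g = sum_i g_i^2 / H_ii
  = (-2.3753)^2/2 + (-5.4505)^2/2 + (1.2136)^2/10 + (6.793)^2/1
  = 2.821 + 14.854 + 0.1473 + 46.1448 = 63.9671
Step 3: Objective decrease = 0.5 * g^T H^(-1) g = 31.9836


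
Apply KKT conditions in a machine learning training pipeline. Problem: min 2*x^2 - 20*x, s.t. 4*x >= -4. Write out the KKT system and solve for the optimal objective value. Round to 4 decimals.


Step 1: Try lambda = 0 (constraint inactive).
Stationarity: 2*2*x - 20 = 0
x* = 20/(2*2) = 5.0
Check constraint: 4*5.0 = 20.0 >= -4 -- satisfied.
Step 2: Compute optimal value.
f(x*) = 2*5.0^2 - 20*5.0 = -50.0


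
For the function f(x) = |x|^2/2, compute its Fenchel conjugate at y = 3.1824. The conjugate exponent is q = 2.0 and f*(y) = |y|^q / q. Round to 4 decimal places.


The conjugate exponent q satisfies 1/p + 1/q = 1.
p = 2, so q = 2/(2 - 1) = 2.0
|y|^q = 3.1824^2.0 = 10.1277
f*(3.1824) = 10.1277 / 2.0 = 5.0638


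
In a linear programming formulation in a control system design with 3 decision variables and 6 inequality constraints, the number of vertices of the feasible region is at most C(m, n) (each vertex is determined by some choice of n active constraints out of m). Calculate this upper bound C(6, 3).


Each vertex corresponds to some choice of n active constraints out of m, so the number of vertices is at most C(m, n) = m! / (n!(m-n)!).
m = 6, n = 3
Numerator: 6 * 5 * 4
Denominator: 3! = 6
C(6, 3) = 20


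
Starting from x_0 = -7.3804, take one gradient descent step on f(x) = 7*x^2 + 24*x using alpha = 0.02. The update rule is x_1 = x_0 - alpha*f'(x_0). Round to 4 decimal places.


We compute the gradient at x_0 and apply the update.
f'(x) = 14*x + 24
f'(-7.3804) = 14*-7.3804 + 24 = -79.3256
x_1 = -7.3804 - 0.02*-79.3256 = -5.7939


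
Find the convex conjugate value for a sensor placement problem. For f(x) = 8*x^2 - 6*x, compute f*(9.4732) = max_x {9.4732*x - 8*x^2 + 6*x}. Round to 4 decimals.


f*(y) = sup_x {y*x - a*x^2 - b*x} = sup_x {(y-b)*x - a*x^2}
FOC: (y - b) - 2a*x = 0 => x* = (y - b)/(2a)
x* = (9.4732 + 6)/(2*8) = 0.9671
f*(9.4732) = (y-b)^2/(4a) = (9.4732 + 6)^2/(4*8)
= 239.4199/32 = 7.4819


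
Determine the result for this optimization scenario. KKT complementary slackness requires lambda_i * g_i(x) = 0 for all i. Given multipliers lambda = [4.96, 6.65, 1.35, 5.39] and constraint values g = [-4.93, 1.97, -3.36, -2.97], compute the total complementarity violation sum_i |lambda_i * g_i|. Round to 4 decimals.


KKT complementary slackness check:
lambda_1 * g_1 = 4.96 * -4.93 = -24.4528
lambda_2 * g_2 = 6.65 * 1.97 = 13.1005
lambda_3 * g_3 = 1.35 * -3.36 = -4.536
lambda_4 * g_4 = 5.39 * -2.97 = -16.0083
Total violation = 24.4528 + 13.1005 + 4.536 + 16.0083 = 58.0976


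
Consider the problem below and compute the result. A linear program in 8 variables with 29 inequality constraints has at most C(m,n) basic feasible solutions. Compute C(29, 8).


Each vertex corresponds to some choice of n active constraints out of m, so the number of vertices is at most C(m, n) = m! / (n!(m-n)!).
m = 29, n = 8
Numerator: 29 * 28 * 27 * 26 * 25 * 24 * 23 * 22
Denominator: 8! = 40320
C(29, 8) = 4292145


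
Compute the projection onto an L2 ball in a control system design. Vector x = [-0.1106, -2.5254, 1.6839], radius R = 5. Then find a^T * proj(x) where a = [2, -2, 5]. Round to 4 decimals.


Step 1: Compute ||x|| (intermediates to 6 decimals).
||x|| = sqrt((-0.1106)^2 + (-2.5254)^2 + 1.6839^2) = 3.037334
Step 2: Project.
Since ||x|| <= R, proj = x (no scaling needed).
proj(x) = [-0.1106, -2.5254, 1.6839]
Step 3: Dot product.
a^T * proj(x) = 2*(-0.1106) - 2*(-2.5254) + 5*1.6839 = 13.2491


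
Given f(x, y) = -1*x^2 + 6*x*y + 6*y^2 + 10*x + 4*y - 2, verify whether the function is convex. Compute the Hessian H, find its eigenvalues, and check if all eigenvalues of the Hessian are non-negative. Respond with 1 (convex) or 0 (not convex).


The Hessian of f(x,y) = -1*x^2 + 6*x*y + 6*y^2 + 10*x + 4*y - 2 is:
H = [[-2, 6], [6, 12]]
Trace = -2 + 12 = 10
Determinant = -2*12 - (6)^2 = -60
Discriminant = (10)^2 - 4*-60 = 340.0
Eigenvalues: lambda_1 = -4.2195, lambda_2 = 14.2195
The function is not convex.

0


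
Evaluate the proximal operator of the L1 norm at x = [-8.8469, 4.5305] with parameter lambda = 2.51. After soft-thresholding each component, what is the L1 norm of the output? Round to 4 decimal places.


Soft-thresholding with lambda = 2.51:
prox(-8.8469) = sign(-8.8469)*max(|-8.8469| - 2.51, 0) = -6.3369
prox(4.5305) = sign(4.5305)*max(|4.5305| - 2.51, 0) = 2.0205
prox(x) = [-6.3369, 2.0205]
||prox(x)||_1 = 6.3369 + 2.0205 = 8.3574


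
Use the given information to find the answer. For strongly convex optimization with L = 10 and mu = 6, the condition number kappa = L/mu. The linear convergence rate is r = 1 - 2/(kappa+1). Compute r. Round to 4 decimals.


Step 1: Compute the condition number.
kappa = L/mu = 10/6 = 1.6667
Step 2: Compute the convergence rate.
r = 1 - 2/(kappa + 1) = 1 - 2*mu/(L + mu) = (L - mu)/(L + mu) = 4/16 = 0.25
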